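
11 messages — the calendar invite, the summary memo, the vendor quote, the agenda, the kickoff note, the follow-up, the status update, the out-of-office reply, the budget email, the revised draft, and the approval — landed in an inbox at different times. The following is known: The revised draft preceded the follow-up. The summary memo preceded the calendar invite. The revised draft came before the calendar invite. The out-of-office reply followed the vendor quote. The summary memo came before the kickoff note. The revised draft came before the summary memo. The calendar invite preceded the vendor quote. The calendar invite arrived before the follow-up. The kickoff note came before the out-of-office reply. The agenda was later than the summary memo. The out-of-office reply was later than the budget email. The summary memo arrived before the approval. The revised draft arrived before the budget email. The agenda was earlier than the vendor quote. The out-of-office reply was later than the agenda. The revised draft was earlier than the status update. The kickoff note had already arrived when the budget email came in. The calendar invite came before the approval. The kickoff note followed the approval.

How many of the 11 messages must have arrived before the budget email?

Directly stated before the budget email: the kickoff note and the revised draft.
The approval reaches the budget email via the approval → the kickoff note → the budget email.
The calendar invite reaches the budget email via the calendar invite → the approval → the kickoff note → the budget email.
The summary memo reaches the budget email via the summary memo → the kickoff note → the budget email.
That's the approval, the calendar invite, the kickoff note, the revised draft, and the summary memo — 5 in all.

5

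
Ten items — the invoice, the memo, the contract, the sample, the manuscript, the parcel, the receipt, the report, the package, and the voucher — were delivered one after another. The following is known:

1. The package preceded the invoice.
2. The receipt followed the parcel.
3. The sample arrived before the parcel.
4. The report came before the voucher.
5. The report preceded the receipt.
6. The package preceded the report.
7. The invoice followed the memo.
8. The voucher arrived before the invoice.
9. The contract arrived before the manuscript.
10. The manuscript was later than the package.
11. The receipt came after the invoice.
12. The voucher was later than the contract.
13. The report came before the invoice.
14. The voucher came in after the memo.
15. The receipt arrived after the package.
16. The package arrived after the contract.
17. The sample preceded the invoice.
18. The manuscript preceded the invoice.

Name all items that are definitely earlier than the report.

the contract, the package

Directly stated before the report: the package.
The contract reaches the report via the contract → the package → the report.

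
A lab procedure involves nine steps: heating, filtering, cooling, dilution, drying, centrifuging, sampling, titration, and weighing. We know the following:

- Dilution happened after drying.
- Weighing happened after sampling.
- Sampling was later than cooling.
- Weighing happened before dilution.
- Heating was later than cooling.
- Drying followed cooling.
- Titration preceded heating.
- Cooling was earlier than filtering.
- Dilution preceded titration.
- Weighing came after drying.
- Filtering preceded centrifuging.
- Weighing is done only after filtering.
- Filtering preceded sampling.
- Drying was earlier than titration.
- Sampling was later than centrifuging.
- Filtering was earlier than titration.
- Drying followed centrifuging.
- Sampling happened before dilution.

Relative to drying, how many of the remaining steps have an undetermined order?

Forced before drying: centrifuging, cooling, and filtering; forced after drying: dilution, heating, titration, and weighing.
That leaves sampling with no forced order relative to drying — 1.

1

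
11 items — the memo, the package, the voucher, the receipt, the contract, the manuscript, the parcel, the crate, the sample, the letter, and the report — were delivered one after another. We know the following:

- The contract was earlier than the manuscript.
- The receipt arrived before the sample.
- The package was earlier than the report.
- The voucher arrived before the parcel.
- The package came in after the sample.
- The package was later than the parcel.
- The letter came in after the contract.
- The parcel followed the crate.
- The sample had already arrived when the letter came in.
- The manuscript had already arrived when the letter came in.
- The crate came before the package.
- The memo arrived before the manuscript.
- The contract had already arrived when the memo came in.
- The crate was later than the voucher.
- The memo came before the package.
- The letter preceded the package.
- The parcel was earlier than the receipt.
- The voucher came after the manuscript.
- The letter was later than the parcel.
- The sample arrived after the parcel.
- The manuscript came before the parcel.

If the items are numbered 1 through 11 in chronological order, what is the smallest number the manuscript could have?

3

The contract and the memo must both come before the manuscript — 2 forced predecessors.
Nothing else is forced ahead of the manuscript, so its earliest slot is position 2 + 1 = 3.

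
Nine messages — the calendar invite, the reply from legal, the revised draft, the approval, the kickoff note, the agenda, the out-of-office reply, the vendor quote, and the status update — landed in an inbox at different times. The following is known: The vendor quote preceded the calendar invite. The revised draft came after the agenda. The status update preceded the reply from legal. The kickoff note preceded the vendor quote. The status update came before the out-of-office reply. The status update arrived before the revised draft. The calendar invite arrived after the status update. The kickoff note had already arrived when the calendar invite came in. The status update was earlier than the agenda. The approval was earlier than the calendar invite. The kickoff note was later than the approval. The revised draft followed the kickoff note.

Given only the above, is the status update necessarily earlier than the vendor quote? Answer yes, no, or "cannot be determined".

cannot be determined

No chain of stated constraints runs from the status update to the vendor quote, and none runs from the vendor quote to the status update either.
So the relative order of the status update and the vendor quote is not fixed by the given facts.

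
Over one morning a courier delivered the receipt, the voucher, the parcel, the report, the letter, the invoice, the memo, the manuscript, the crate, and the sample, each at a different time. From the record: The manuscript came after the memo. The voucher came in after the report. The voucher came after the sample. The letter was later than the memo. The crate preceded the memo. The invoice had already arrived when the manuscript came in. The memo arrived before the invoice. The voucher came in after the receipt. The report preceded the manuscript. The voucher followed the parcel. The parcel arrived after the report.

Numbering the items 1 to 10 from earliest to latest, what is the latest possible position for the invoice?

9

The invoice must come before the manuscript — 1 item forced after it.
Everything else can be placed before the invoice in some valid order, so the invoice can sit as late as position 10 − 1 = 9.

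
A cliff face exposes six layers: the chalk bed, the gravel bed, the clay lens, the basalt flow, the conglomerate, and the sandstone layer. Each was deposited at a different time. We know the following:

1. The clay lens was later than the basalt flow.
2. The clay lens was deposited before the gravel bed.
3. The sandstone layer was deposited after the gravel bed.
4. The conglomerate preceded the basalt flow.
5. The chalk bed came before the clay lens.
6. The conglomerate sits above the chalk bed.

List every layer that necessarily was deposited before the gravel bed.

the basalt flow, the chalk bed, the clay lens, the conglomerate

Directly stated before the gravel bed: the clay lens.
The basalt flow reaches the gravel bed via the basalt flow → the clay lens → the gravel bed.
The chalk bed reaches the gravel bed via the chalk bed → the clay lens → the gravel bed.
The conglomerate reaches the gravel bed via the conglomerate → the basalt flow → the clay lens → the gravel bed.
No chain forces the sandstone layer ahead of the gravel bed.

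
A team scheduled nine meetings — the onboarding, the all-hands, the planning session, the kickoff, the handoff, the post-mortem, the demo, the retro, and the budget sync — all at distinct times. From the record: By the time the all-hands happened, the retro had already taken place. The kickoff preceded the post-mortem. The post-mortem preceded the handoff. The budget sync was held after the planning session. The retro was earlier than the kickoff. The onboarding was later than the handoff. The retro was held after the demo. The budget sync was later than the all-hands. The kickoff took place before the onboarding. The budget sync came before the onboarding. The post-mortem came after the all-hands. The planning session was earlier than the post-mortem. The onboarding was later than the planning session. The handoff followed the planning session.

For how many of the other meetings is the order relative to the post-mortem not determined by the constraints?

1

Forced before the post-mortem: the all-hands, the demo, the kickoff, the planning session, and the retro; forced after the post-mortem: the handoff and the onboarding.
That leaves the budget sync with no forced order relative to the post-mortem — 1.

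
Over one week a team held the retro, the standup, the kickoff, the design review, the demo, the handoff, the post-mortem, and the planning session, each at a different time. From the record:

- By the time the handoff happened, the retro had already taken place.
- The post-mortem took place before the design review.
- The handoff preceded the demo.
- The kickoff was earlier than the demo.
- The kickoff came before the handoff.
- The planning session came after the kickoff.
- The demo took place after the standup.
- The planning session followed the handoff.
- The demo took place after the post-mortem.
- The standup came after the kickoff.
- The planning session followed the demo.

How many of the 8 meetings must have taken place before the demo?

Directly stated before the demo: the handoff, the kickoff, the post-mortem, and the standup.
The retro reaches the demo via the retro → the handoff → the demo.
No chain forces the planning session (or any of the others) ahead of the demo.
That's the handoff, the kickoff, the post-mortem, the retro, and the standup — 5 in all.

5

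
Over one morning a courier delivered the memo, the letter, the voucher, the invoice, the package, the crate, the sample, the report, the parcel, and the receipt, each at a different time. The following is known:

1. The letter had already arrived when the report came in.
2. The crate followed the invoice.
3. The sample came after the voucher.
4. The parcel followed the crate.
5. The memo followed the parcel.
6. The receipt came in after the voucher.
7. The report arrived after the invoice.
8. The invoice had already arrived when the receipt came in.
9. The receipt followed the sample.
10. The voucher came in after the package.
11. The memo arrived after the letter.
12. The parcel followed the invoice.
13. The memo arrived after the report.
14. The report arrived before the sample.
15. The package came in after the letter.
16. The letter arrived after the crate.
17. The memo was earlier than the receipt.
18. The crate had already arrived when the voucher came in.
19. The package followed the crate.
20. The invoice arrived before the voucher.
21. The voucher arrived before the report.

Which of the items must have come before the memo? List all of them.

the crate, the invoice, the letter, the package, the parcel, the report, the voucher

Directly stated before the memo: the letter, the parcel, and the report.
The crate reaches the memo via the crate → the parcel → the memo.
The invoice reaches the memo via the invoice → the parcel → the memo.
The package reaches the memo via the package → the voucher → the report → the memo.
Likewise the voucher reaches the memo by chaining the stated constraints.
No chain forces the receipt (or any of the others) ahead of the memo.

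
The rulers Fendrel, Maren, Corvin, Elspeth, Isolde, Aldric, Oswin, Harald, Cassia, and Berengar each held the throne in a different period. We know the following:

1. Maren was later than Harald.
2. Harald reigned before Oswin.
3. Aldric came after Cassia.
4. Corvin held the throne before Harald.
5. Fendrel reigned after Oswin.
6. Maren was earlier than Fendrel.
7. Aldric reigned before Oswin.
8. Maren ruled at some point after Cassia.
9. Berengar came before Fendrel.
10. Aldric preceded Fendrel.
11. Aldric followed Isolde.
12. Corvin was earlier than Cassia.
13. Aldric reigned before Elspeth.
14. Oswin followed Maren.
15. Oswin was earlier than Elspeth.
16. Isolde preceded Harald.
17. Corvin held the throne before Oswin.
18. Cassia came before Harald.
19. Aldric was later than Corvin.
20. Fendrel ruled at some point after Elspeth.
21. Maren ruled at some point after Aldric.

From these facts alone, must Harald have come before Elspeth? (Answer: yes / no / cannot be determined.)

Chain the constraints: Harald → Oswin → Elspeth. Each link is directly stated, so Harald comes before Elspeth.

yes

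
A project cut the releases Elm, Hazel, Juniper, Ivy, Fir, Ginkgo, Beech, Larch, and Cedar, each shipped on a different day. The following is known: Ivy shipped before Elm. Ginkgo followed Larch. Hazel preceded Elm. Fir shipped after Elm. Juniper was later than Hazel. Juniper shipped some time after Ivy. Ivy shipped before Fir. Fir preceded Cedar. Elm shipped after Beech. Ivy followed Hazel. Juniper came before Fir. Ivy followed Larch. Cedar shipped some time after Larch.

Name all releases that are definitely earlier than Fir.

Beech, Elm, Hazel, Ivy, Juniper, Larch

Directly stated before Fir: Elm, Ivy, and Juniper.
Beech reaches Fir via Beech → Elm → Fir.
Hazel reaches Fir via Hazel → Elm → Fir.
Larch reaches Fir via Larch → Ivy → Fir.
No chain forces Ginkgo (or any of the others) ahead of Fir.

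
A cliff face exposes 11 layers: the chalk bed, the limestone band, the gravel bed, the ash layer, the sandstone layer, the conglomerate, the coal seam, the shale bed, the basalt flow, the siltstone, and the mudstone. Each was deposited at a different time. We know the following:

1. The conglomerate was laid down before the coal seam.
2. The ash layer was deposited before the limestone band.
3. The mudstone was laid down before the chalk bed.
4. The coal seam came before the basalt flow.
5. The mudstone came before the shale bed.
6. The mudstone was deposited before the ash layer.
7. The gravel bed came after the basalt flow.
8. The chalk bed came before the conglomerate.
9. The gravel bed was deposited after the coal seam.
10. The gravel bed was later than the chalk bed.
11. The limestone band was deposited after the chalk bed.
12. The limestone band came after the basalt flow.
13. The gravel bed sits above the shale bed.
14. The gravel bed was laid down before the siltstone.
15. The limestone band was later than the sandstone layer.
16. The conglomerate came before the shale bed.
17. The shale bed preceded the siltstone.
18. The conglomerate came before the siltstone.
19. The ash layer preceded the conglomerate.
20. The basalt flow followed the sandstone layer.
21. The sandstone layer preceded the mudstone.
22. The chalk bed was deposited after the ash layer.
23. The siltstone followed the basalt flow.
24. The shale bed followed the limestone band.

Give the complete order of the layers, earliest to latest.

the sandstone layer, the mudstone, the ash layer, the chalk bed, the conglomerate, the coal seam, the basalt flow, the limestone band, the shale bed, the gravel bed, the siltstone

The constraints fix every adjacent pair, so only one ordering works:
the sandstone layer → the mudstone → the ash layer → the chalk bed → the conglomerate → the coal seam → the basalt flow → the limestone band → the shale bed → the gravel bed → the siltstone.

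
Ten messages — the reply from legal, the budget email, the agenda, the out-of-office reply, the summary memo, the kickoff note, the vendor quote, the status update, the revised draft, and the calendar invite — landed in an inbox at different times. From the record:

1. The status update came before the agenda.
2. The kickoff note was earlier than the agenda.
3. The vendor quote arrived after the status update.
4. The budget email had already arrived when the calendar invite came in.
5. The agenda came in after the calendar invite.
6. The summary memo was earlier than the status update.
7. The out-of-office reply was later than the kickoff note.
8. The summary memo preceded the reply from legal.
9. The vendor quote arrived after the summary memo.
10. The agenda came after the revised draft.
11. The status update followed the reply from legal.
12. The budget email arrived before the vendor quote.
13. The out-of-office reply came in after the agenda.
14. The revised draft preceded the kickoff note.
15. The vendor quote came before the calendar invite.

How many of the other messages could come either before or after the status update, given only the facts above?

Forced before the status update: the reply from legal and the summary memo; forced after the status update: the agenda, the calendar invite, the out-of-office reply, and the vendor quote.
That leaves the budget email, the kickoff note, and the revised draft with no forced order relative to the status update — 3.

3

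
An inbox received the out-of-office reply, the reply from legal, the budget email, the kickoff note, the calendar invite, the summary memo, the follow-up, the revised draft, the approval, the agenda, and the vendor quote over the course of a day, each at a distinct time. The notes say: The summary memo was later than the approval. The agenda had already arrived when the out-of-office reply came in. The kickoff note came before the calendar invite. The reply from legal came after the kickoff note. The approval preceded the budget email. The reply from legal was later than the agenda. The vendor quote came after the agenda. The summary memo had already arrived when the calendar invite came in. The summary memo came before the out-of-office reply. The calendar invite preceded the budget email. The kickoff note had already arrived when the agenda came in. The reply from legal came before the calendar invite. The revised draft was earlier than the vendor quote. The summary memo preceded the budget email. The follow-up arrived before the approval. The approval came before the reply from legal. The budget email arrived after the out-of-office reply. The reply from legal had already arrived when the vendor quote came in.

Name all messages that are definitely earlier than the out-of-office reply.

Directly stated before the out-of-office reply: the agenda and the summary memo.
The approval reaches the out-of-office reply via the approval → the summary memo → the out-of-office reply.
The follow-up reaches the out-of-office reply via the follow-up → the approval → the summary memo → the out-of-office reply.
The kickoff note reaches the out-of-office reply via the kickoff note → the agenda → the out-of-office reply.

the agenda, the approval, the follow-up, the kickoff note, the summary memo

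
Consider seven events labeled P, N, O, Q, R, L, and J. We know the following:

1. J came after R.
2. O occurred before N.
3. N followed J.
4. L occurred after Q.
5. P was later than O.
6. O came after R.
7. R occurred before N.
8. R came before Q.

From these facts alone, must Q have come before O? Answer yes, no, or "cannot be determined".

cannot be determined

No chain of stated constraints runs from Q to O, and none runs from O to Q either.
So the relative order of Q and O is not fixed by the given facts.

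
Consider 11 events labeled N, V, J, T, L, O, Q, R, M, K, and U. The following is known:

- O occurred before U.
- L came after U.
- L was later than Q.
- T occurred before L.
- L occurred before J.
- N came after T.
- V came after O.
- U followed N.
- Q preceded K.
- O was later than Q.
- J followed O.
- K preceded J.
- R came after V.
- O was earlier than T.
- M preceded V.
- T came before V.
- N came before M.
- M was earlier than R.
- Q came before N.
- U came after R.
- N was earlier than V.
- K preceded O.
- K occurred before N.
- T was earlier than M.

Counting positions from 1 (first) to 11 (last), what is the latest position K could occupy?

K must come before J, L, M, N, O, R, T, U, and V — 9 events forced after it.
Everything else can be placed before K in some valid order, so K can sit as late as position 11 − 9 = 2.

2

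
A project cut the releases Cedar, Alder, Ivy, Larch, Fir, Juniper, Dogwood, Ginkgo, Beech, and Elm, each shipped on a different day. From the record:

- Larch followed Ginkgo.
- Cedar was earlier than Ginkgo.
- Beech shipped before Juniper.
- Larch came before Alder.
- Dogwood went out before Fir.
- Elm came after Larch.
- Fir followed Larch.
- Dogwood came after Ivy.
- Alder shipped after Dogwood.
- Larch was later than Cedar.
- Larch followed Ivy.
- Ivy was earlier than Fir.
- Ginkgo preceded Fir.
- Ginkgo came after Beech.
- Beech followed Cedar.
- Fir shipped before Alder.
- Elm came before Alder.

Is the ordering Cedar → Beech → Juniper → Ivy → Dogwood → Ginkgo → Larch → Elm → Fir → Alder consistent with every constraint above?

Check each stated constraint against the proposed order — e.g. Ivy is ahead of Fir; Cedar is ahead of Larch. Every pair is in the required order; nothing is violated.

yes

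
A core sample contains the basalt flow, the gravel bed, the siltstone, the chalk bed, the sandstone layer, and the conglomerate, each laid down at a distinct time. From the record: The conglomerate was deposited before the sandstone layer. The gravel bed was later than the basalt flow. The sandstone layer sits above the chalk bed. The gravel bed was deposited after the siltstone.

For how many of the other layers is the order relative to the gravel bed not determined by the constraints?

Forced before the gravel bed: the basalt flow and the siltstone.
That leaves the chalk bed, the conglomerate, and the sandstone layer with no forced order relative to the gravel bed — 3.

3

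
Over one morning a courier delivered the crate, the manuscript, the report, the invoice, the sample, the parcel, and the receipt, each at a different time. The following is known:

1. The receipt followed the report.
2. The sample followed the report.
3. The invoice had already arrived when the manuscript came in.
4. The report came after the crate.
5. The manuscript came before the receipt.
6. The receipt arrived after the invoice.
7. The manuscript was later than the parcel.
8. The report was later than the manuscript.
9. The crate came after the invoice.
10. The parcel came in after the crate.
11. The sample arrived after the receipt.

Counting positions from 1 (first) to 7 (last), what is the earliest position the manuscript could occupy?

4

The crate, the invoice, and the parcel must all come before the manuscript — 3 forced predecessors.
Nothing else is forced ahead of the manuscript, so its earliest slot is position 3 + 1 = 4.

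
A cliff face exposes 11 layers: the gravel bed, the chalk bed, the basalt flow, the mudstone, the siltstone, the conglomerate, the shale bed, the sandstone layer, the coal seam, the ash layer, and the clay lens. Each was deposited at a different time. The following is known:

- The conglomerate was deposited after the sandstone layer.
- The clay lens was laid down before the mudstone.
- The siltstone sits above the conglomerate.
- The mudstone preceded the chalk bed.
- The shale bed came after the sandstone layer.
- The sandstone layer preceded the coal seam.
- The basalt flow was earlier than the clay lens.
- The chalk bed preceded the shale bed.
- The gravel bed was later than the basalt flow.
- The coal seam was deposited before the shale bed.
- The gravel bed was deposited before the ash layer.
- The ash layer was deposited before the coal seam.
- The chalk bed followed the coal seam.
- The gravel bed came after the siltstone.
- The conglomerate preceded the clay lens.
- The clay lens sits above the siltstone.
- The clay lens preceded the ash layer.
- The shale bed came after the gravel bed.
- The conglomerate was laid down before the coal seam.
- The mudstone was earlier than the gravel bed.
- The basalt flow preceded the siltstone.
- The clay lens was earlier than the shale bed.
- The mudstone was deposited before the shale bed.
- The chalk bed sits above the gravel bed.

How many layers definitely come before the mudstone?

5

Directly stated before the mudstone: the clay lens.
The basalt flow reaches the mudstone via the basalt flow → the clay lens → the mudstone.
The conglomerate reaches the mudstone via the conglomerate → the clay lens → the mudstone.
The sandstone layer reaches the mudstone via the sandstone layer → the conglomerate → the clay lens → the mudstone.
Likewise the siltstone reaches the mudstone by chaining the stated constraints.
That's the basalt flow, the clay lens, the conglomerate, the sandstone layer, and the siltstone — 5 in all.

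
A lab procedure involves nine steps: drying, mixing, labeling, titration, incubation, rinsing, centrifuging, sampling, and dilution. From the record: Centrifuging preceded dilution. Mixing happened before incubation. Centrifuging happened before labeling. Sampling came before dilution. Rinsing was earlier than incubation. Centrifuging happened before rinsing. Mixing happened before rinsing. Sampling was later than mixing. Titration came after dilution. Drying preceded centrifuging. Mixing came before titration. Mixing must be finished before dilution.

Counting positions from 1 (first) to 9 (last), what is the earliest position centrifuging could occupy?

Drying must come before centrifuging — 1 forced predecessor.
Nothing else is forced ahead of centrifuging, so its earliest slot is position 1 + 1 = 2.

2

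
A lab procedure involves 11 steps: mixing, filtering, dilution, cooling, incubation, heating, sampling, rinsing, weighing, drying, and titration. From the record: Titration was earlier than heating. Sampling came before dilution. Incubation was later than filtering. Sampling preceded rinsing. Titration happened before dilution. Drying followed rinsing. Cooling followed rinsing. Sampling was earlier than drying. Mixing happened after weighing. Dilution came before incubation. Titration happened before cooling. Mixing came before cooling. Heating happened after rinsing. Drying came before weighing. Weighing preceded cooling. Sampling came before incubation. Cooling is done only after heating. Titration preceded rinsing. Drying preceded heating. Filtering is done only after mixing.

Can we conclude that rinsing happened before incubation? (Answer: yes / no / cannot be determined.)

yes

Chain the constraints: rinsing → drying → weighing → mixing → filtering → incubation. Each link is directly stated, so rinsing comes before incubation.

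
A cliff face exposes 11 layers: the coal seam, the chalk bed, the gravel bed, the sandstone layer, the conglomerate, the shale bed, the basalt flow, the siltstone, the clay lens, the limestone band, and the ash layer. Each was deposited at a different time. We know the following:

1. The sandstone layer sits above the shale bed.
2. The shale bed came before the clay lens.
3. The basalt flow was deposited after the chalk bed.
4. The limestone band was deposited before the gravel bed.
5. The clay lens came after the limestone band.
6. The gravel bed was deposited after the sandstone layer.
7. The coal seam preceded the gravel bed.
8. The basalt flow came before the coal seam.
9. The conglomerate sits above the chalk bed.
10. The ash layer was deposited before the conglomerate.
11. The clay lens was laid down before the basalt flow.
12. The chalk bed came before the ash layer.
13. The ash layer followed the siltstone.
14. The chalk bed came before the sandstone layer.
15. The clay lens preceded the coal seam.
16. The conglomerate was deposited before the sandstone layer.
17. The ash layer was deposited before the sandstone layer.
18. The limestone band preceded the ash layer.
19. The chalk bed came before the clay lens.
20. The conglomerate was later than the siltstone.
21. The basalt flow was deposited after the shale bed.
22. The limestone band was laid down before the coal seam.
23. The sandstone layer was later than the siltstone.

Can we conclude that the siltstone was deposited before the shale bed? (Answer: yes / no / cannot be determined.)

No chain of stated constraints runs from the siltstone to the shale bed, and none runs from the shale bed to the siltstone either.
So the relative order of the siltstone and the shale bed is not fixed by the given facts.

cannot be determined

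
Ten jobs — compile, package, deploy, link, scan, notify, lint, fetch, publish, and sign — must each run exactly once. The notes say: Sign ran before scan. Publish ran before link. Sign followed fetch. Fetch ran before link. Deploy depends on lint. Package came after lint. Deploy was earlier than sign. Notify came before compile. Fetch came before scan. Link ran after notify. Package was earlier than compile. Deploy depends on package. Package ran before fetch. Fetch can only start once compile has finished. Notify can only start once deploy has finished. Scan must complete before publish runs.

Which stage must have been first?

lint

Lint has a chain of constraints placing it before every other stage, so lint must be first.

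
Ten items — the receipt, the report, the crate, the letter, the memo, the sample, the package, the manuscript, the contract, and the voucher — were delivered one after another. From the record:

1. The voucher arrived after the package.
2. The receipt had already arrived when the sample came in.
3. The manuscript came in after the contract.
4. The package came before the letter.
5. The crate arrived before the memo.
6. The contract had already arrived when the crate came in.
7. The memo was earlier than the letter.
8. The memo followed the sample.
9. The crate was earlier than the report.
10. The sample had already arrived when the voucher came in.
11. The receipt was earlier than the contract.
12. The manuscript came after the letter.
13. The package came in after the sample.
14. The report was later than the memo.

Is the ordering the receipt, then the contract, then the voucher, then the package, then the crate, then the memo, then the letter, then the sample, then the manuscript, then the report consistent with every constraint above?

The constraints require the sample before the voucher, but in the proposed sequence the voucher appears ahead of the sample. That one violation is enough.

no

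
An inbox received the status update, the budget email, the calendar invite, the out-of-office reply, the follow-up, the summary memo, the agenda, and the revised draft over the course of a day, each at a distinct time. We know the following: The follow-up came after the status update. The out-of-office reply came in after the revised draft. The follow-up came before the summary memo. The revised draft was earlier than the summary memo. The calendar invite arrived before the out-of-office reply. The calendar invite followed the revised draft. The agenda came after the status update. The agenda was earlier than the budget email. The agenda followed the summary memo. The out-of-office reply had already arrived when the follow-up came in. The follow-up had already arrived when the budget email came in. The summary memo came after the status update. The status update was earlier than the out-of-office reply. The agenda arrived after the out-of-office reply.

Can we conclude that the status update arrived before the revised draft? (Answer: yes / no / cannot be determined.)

No chain of stated constraints runs from the status update to the revised draft, and none runs from the revised draft to the status update either.
So the relative order of the status update and the revised draft is not fixed by the given facts.

cannot be determined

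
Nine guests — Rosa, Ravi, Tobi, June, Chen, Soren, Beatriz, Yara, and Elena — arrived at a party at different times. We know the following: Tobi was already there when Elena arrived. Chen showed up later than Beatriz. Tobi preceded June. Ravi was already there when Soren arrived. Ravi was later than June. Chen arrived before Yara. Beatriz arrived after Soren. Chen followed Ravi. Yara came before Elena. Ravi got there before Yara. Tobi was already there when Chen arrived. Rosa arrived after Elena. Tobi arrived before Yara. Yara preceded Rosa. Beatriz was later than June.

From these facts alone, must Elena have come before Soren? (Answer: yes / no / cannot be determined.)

no

Tracing the constraints gives Soren → Beatriz → Chen → Yara → Elena, so Soren must come before Elena.
That means Elena cannot be before Soren.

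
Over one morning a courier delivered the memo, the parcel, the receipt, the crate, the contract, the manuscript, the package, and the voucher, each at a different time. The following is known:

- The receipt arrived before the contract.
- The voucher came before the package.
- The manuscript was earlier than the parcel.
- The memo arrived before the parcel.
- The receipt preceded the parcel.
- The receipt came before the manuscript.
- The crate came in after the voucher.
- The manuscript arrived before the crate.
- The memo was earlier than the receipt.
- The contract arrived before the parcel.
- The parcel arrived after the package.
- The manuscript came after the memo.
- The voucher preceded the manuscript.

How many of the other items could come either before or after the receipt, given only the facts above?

2

Forced before the receipt: the memo; forced after the receipt: the contract, the crate, the manuscript, and the parcel.
That leaves the package and the voucher with no forced order relative to the receipt — 2.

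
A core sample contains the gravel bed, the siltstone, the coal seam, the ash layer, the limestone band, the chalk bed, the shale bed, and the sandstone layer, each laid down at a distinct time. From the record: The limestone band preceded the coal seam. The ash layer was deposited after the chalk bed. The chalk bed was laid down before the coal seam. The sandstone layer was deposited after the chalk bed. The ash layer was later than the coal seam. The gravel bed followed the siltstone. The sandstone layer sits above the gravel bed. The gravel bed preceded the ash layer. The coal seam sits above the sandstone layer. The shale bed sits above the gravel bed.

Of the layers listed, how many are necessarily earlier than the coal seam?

Directly stated before the coal seam: the chalk bed, the limestone band, and the sandstone layer.
The gravel bed reaches the coal seam via the gravel bed → the sandstone layer → the coal seam.
The siltstone reaches the coal seam via the siltstone → the gravel bed → the sandstone layer → the coal seam.
No chain forces the ash layer (or any of the others) ahead of the coal seam.
That's the chalk bed, the gravel bed, the limestone band, the sandstone layer, and the siltstone — 5 in all.

5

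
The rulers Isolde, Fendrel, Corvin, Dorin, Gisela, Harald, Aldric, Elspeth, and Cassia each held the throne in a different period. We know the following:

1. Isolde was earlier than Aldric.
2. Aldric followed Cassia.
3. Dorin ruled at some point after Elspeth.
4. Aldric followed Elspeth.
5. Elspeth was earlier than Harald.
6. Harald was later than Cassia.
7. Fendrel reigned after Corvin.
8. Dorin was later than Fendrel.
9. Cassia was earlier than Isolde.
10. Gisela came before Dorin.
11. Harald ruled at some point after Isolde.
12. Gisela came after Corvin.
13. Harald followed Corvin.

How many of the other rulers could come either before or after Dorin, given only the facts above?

4

Forced before Dorin: Corvin, Elspeth, Fendrel, and Gisela.
That leaves Aldric, Cassia, Harald, and Isolde with no forced order relative to Dorin — 4.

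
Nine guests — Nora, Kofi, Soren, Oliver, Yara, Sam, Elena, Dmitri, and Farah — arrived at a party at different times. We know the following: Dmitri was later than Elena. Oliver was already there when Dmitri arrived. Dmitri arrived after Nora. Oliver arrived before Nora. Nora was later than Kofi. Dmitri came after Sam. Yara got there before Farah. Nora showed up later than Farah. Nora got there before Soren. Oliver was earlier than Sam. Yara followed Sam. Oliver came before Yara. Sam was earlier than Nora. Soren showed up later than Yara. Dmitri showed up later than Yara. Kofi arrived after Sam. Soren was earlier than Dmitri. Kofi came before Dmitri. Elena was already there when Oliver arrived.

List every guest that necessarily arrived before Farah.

Elena, Oliver, Sam, Yara

Directly stated before Farah: Yara.
Elena reaches Farah via Elena → Oliver → Yara → Farah.
Oliver reaches Farah via Oliver → Yara → Farah.
Sam reaches Farah via Sam → Yara → Farah.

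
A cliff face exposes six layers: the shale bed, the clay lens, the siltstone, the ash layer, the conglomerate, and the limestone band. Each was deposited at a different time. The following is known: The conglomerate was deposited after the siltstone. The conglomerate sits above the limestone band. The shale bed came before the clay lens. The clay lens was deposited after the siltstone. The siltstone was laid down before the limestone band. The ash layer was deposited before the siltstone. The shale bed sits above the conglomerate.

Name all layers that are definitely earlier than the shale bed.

Directly stated before the shale bed: the conglomerate.
The ash layer reaches the shale bed via the ash layer → the siltstone → the conglomerate → the shale bed.
The limestone band reaches the shale bed via the limestone band → the conglomerate → the shale bed.
The siltstone reaches the shale bed via the siltstone → the conglomerate → the shale bed.

the ash layer, the conglomerate, the limestone band, the siltstone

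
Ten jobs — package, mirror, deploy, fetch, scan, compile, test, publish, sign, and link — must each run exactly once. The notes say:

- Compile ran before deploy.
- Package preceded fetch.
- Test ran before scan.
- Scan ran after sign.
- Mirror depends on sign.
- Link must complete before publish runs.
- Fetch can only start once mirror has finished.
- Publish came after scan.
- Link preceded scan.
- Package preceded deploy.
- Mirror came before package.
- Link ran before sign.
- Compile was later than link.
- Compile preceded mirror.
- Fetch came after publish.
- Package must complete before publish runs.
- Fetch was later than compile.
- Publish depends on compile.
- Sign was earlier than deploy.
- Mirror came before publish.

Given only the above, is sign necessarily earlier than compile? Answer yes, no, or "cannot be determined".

No chain of stated constraints runs from sign to compile, and none runs from compile to sign either.
So the relative order of sign and compile is not fixed by the given facts.

cannot be determined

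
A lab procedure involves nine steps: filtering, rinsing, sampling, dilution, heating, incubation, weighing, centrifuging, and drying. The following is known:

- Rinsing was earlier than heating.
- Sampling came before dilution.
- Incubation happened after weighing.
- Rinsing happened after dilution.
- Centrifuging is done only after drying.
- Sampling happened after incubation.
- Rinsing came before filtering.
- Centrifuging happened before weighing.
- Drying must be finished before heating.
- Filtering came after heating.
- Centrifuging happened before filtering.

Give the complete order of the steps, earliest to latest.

drying, centrifuging, weighing, incubation, sampling, dilution, rinsing, heating, filtering

The constraints fix every adjacent pair, so only one ordering works:
drying → centrifuging → weighing → incubation → sampling → dilution → rinsing → heating → filtering.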